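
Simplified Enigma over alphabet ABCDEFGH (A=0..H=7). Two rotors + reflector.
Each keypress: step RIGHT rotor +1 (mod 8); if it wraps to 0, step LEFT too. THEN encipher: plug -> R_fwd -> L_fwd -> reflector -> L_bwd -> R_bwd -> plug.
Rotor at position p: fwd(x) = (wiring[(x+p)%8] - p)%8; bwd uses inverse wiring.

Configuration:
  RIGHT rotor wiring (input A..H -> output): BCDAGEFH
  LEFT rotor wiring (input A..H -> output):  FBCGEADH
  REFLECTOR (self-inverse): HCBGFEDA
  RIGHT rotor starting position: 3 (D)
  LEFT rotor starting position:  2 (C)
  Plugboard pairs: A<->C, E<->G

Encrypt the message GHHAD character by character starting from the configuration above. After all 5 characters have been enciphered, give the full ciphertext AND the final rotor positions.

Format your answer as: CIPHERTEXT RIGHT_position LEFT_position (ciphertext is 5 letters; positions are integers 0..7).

Char 1 ('G'): step: R->4, L=2; G->plug->E->R->F->L->F->refl->E->L'->B->R'->C->plug->A
Char 2 ('H'): step: R->5, L=2; H->plug->H->R->B->L->E->refl->F->L'->F->R'->E->plug->G
Char 3 ('H'): step: R->6, L=2; H->plug->H->R->G->L->D->refl->G->L'->D->R'->C->plug->A
Char 4 ('A'): step: R->7, L=2; A->plug->C->R->D->L->G->refl->D->L'->G->R'->H->plug->H
Char 5 ('D'): step: R->0, L->3 (L advanced); D->plug->D->R->A->L->D->refl->G->L'->G->R'->E->plug->G
Final: ciphertext=AGAHG, RIGHT=0, LEFT=3

Answer: AGAHG 0 3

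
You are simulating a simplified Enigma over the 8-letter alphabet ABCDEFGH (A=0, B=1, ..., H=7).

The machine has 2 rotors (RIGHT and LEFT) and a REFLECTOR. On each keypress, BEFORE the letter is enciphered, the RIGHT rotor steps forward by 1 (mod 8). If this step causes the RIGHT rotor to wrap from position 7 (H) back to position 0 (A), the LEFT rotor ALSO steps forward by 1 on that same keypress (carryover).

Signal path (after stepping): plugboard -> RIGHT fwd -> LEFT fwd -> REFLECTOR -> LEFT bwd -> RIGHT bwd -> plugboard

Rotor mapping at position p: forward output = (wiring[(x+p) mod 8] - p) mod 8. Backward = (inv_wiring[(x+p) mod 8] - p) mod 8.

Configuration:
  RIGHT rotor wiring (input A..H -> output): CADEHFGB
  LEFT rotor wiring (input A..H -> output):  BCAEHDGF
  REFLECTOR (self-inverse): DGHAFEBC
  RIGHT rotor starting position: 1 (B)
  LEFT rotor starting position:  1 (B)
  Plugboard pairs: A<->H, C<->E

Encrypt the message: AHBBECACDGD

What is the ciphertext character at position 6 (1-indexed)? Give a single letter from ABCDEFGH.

Char 1 ('A'): step: R->2, L=1; A->plug->H->R->G->L->E->refl->F->L'->F->R'->C->plug->E
Char 2 ('H'): step: R->3, L=1; H->plug->A->R->B->L->H->refl->C->L'->E->R'->B->plug->B
Char 3 ('B'): step: R->4, L=1; B->plug->B->R->B->L->H->refl->C->L'->E->R'->F->plug->F
Char 4 ('B'): step: R->5, L=1; B->plug->B->R->B->L->H->refl->C->L'->E->R'->C->plug->E
Char 5 ('E'): step: R->6, L=1; E->plug->C->R->E->L->C->refl->H->L'->B->R'->G->plug->G
Char 6 ('C'): step: R->7, L=1; C->plug->E->R->F->L->F->refl->E->L'->G->R'->G->plug->G

G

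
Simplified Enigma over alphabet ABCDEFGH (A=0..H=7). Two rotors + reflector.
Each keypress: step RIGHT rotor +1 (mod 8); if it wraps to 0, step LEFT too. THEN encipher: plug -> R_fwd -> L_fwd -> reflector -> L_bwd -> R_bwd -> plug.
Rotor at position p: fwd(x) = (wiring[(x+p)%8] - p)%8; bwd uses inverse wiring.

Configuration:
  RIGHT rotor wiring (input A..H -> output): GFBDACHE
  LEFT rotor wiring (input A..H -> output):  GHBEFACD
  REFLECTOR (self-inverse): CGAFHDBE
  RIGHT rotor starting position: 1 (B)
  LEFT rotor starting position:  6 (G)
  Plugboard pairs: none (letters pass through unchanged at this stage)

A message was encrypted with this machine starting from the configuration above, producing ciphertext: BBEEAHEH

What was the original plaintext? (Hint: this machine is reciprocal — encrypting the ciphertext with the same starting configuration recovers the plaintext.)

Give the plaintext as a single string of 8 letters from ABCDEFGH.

Answer: GFHGHCCF

Derivation:
Char 1 ('B'): step: R->2, L=6; B->plug->B->R->B->L->F->refl->D->L'->E->R'->G->plug->G
Char 2 ('B'): step: R->3, L=6; B->plug->B->R->F->L->G->refl->B->L'->D->R'->F->plug->F
Char 3 ('E'): step: R->4, L=6; E->plug->E->R->C->L->A->refl->C->L'->H->R'->H->plug->H
Char 4 ('E'): step: R->5, L=6; E->plug->E->R->A->L->E->refl->H->L'->G->R'->G->plug->G
Char 5 ('A'): step: R->6, L=6; A->plug->A->R->B->L->F->refl->D->L'->E->R'->H->plug->H
Char 6 ('H'): step: R->7, L=6; H->plug->H->R->A->L->E->refl->H->L'->G->R'->C->plug->C
Char 7 ('E'): step: R->0, L->7 (L advanced); E->plug->E->R->A->L->E->refl->H->L'->B->R'->C->plug->C
Char 8 ('H'): step: R->1, L=7; H->plug->H->R->F->L->G->refl->B->L'->G->R'->F->plug->F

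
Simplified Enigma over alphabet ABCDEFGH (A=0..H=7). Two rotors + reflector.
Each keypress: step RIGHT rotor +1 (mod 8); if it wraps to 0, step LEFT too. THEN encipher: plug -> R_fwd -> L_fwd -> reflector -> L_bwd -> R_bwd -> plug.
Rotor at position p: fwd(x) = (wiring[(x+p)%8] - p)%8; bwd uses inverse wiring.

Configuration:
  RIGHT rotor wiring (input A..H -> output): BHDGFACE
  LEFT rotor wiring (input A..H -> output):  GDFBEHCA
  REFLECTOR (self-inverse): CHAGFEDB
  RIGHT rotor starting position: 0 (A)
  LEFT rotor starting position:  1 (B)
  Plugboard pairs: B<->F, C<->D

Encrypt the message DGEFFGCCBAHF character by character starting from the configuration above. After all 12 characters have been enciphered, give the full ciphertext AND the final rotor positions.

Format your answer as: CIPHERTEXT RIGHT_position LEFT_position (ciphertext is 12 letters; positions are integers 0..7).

Char 1 ('D'): step: R->1, L=1; D->plug->C->R->F->L->B->refl->H->L'->G->R'->A->plug->A
Char 2 ('G'): step: R->2, L=1; G->plug->G->R->H->L->F->refl->E->L'->B->R'->A->plug->A
Char 3 ('E'): step: R->3, L=1; E->plug->E->R->B->L->E->refl->F->L'->H->R'->D->plug->C
Char 4 ('F'): step: R->4, L=1; F->plug->B->R->E->L->G->refl->D->L'->D->R'->F->plug->B
Char 5 ('F'): step: R->5, L=1; F->plug->B->R->F->L->B->refl->H->L'->G->R'->F->plug->B
Char 6 ('G'): step: R->6, L=1; G->plug->G->R->H->L->F->refl->E->L'->B->R'->D->plug->C
Char 7 ('C'): step: R->7, L=1; C->plug->D->R->E->L->G->refl->D->L'->D->R'->H->plug->H
Char 8 ('C'): step: R->0, L->2 (L advanced); C->plug->D->R->G->L->E->refl->F->L'->D->R'->C->plug->D
Char 9 ('B'): step: R->1, L=2; B->plug->F->R->B->L->H->refl->B->L'->H->R'->E->plug->E
Char 10 ('A'): step: R->2, L=2; A->plug->A->R->B->L->H->refl->B->L'->H->R'->G->plug->G
Char 11 ('H'): step: R->3, L=2; H->plug->H->R->A->L->D->refl->G->L'->F->R'->C->plug->D
Char 12 ('F'): step: R->4, L=2; F->plug->B->R->E->L->A->refl->C->L'->C->R'->H->plug->H
Final: ciphertext=AACBBCHDEGDH, RIGHT=4, LEFT=2

Answer: AACBBCHDEGDH 4 2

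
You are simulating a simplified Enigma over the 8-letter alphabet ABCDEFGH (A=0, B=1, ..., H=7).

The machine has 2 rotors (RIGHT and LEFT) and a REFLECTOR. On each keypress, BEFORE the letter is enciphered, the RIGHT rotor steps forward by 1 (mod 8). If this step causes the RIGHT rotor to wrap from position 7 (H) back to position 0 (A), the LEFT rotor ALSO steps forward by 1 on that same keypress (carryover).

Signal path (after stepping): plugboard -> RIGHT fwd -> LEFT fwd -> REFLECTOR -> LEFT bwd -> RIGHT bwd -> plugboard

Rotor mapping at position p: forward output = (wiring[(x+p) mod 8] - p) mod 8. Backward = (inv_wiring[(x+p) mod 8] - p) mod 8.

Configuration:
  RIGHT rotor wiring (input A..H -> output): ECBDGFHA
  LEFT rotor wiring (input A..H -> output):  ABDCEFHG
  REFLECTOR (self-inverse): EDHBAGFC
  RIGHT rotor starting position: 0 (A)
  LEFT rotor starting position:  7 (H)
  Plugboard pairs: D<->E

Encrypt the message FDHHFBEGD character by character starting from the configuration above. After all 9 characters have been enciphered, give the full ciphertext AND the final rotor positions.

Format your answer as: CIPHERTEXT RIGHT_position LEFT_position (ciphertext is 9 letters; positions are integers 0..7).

Answer: EFDCHGHFB 1 0

Derivation:
Char 1 ('F'): step: R->1, L=7; F->plug->F->R->G->L->G->refl->F->L'->F->R'->D->plug->E
Char 2 ('D'): step: R->2, L=7; D->plug->E->R->F->L->F->refl->G->L'->G->R'->F->plug->F
Char 3 ('H'): step: R->3, L=7; H->plug->H->R->G->L->G->refl->F->L'->F->R'->E->plug->D
Char 4 ('H'): step: R->4, L=7; H->plug->H->R->H->L->A->refl->E->L'->D->R'->C->plug->C
Char 5 ('F'): step: R->5, L=7; F->plug->F->R->E->L->D->refl->B->L'->B->R'->H->plug->H
Char 6 ('B'): step: R->6, L=7; B->plug->B->R->C->L->C->refl->H->L'->A->R'->G->plug->G
Char 7 ('E'): step: R->7, L=7; E->plug->D->R->C->L->C->refl->H->L'->A->R'->H->plug->H
Char 8 ('G'): step: R->0, L->0 (L advanced); G->plug->G->R->H->L->G->refl->F->L'->F->R'->F->plug->F
Char 9 ('D'): step: R->1, L=0; D->plug->E->R->E->L->E->refl->A->L'->A->R'->B->plug->B
Final: ciphertext=EFDCHGHFB, RIGHT=1, LEFT=0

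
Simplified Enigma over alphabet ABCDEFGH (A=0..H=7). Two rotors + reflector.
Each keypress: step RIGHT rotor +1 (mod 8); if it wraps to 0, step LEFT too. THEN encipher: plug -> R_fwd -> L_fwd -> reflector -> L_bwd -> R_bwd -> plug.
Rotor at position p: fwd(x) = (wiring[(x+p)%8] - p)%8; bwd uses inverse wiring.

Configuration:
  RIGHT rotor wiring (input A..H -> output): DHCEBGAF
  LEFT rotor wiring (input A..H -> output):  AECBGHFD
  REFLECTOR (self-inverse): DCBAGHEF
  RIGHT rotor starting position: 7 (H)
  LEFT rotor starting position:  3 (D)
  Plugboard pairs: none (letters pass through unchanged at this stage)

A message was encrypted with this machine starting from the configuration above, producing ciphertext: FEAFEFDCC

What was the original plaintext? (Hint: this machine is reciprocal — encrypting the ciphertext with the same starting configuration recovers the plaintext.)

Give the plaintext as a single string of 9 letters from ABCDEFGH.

Answer: DBBEFACFF

Derivation:
Char 1 ('F'): step: R->0, L->4 (L advanced); F->plug->F->R->G->L->G->refl->E->L'->E->R'->D->plug->D
Char 2 ('E'): step: R->1, L=4; E->plug->E->R->F->L->A->refl->D->L'->B->R'->B->plug->B
Char 3 ('A'): step: R->2, L=4; A->plug->A->R->A->L->C->refl->B->L'->C->R'->B->plug->B
Char 4 ('F'): step: R->3, L=4; F->plug->F->R->A->L->C->refl->B->L'->C->R'->E->plug->E
Char 5 ('E'): step: R->4, L=4; E->plug->E->R->H->L->F->refl->H->L'->D->R'->F->plug->F
Char 6 ('F'): step: R->5, L=4; F->plug->F->R->F->L->A->refl->D->L'->B->R'->A->plug->A
Char 7 ('D'): step: R->6, L=4; D->plug->D->R->B->L->D->refl->A->L'->F->R'->C->plug->C
Char 8 ('C'): step: R->7, L=4; C->plug->C->R->A->L->C->refl->B->L'->C->R'->F->plug->F
Char 9 ('C'): step: R->0, L->5 (L advanced); C->plug->C->R->C->L->G->refl->E->L'->G->R'->F->plug->F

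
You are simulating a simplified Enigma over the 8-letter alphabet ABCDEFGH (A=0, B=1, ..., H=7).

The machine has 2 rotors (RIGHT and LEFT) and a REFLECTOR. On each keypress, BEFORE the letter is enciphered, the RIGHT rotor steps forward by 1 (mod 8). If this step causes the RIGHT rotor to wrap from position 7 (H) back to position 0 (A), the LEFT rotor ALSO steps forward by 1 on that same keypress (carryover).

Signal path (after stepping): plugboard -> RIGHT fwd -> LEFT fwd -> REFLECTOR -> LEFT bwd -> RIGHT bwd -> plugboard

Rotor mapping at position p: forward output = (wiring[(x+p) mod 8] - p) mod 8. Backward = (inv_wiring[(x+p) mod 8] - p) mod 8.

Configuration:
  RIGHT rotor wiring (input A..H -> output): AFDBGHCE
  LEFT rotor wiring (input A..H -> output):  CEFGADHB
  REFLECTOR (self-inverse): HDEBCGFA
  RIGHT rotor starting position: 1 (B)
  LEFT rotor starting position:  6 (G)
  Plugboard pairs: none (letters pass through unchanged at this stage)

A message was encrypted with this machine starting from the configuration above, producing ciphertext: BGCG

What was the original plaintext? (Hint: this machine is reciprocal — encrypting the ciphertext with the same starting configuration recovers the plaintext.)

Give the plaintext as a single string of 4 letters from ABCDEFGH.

Char 1 ('B'): step: R->2, L=6; B->plug->B->R->H->L->F->refl->G->L'->D->R'->H->plug->H
Char 2 ('G'): step: R->3, L=6; G->plug->G->R->C->L->E->refl->C->L'->G->R'->A->plug->A
Char 3 ('C'): step: R->4, L=6; C->plug->C->R->G->L->C->refl->E->L'->C->R'->A->plug->A
Char 4 ('G'): step: R->5, L=6; G->plug->G->R->E->L->H->refl->A->L'->F->R'->B->plug->B

Answer: HAAB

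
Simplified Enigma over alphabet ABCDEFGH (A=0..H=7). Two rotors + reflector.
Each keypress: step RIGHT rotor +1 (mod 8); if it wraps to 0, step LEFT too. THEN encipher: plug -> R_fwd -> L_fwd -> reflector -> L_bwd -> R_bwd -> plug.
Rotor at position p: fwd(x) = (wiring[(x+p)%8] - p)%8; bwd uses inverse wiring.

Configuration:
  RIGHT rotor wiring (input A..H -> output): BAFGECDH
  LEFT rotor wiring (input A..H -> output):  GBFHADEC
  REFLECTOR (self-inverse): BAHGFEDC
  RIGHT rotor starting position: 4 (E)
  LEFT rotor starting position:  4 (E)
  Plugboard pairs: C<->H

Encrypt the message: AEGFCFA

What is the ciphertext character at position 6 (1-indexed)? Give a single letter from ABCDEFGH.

Char 1 ('A'): step: R->5, L=4; A->plug->A->R->F->L->F->refl->E->L'->A->R'->F->plug->F
Char 2 ('E'): step: R->6, L=4; E->plug->E->R->H->L->D->refl->G->L'->D->R'->C->plug->H
Char 3 ('G'): step: R->7, L=4; G->plug->G->R->D->L->G->refl->D->L'->H->R'->E->plug->E
Char 4 ('F'): step: R->0, L->5 (L advanced); F->plug->F->R->C->L->F->refl->E->L'->E->R'->E->plug->E
Char 5 ('C'): step: R->1, L=5; C->plug->H->R->A->L->G->refl->D->L'->H->R'->A->plug->A
Char 6 ('F'): step: R->2, L=5; F->plug->F->R->F->L->A->refl->B->L'->D->R'->A->plug->A

A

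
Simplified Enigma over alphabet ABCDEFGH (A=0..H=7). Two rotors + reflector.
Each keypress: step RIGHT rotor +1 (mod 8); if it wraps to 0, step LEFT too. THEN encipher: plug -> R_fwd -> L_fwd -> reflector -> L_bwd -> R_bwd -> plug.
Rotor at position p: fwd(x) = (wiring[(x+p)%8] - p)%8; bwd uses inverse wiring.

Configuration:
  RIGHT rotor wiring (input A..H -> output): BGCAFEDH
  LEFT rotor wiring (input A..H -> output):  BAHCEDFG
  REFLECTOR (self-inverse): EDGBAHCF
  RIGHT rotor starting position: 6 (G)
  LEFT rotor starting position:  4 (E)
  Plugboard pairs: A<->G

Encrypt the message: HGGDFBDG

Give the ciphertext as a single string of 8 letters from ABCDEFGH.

Answer: EAHHHECD

Derivation:
Char 1 ('H'): step: R->7, L=4; H->plug->H->R->E->L->F->refl->H->L'->B->R'->E->plug->E
Char 2 ('G'): step: R->0, L->5 (L advanced); G->plug->A->R->B->L->A->refl->E->L'->D->R'->G->plug->A
Char 3 ('G'): step: R->1, L=5; G->plug->A->R->F->L->C->refl->G->L'->A->R'->H->plug->H
Char 4 ('D'): step: R->2, L=5; D->plug->D->R->C->L->B->refl->D->L'->E->R'->H->plug->H
Char 5 ('F'): step: R->3, L=5; F->plug->F->R->G->L->F->refl->H->L'->H->R'->H->plug->H
Char 6 ('B'): step: R->4, L=5; B->plug->B->R->A->L->G->refl->C->L'->F->R'->E->plug->E
Char 7 ('D'): step: R->5, L=5; D->plug->D->R->E->L->D->refl->B->L'->C->R'->C->plug->C
Char 8 ('G'): step: R->6, L=5; G->plug->A->R->F->L->C->refl->G->L'->A->R'->D->plug->D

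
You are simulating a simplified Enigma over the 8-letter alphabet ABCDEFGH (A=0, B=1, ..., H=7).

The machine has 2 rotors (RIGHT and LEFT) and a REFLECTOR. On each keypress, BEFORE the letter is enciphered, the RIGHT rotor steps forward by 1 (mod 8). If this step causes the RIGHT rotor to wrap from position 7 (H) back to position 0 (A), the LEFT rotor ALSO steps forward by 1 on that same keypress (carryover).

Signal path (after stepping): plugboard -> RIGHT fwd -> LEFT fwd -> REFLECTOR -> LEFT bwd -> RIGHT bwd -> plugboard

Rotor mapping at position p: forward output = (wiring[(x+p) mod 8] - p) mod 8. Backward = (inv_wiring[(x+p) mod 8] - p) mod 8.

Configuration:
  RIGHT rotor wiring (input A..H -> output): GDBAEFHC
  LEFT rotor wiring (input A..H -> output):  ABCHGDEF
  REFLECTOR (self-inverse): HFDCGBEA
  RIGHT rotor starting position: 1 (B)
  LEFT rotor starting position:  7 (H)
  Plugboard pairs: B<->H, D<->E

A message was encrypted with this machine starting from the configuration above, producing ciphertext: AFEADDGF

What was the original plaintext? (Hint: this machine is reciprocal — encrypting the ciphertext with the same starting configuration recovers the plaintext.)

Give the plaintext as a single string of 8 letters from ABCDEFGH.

Answer: BCADFHCD

Derivation:
Char 1 ('A'): step: R->2, L=7; A->plug->A->R->H->L->F->refl->B->L'->B->R'->H->plug->B
Char 2 ('F'): step: R->3, L=7; F->plug->F->R->D->L->D->refl->C->L'->C->R'->C->plug->C
Char 3 ('E'): step: R->4, L=7; E->plug->D->R->G->L->E->refl->G->L'->A->R'->A->plug->A
Char 4 ('A'): step: R->5, L=7; A->plug->A->R->A->L->G->refl->E->L'->G->R'->E->plug->D
Char 5 ('D'): step: R->6, L=7; D->plug->E->R->D->L->D->refl->C->L'->C->R'->F->plug->F
Char 6 ('D'): step: R->7, L=7; D->plug->E->R->B->L->B->refl->F->L'->H->R'->B->plug->H
Char 7 ('G'): step: R->0, L->0 (L advanced); G->plug->G->R->H->L->F->refl->B->L'->B->R'->C->plug->C
Char 8 ('F'): step: R->1, L=0; F->plug->F->R->G->L->E->refl->G->L'->E->R'->E->plug->D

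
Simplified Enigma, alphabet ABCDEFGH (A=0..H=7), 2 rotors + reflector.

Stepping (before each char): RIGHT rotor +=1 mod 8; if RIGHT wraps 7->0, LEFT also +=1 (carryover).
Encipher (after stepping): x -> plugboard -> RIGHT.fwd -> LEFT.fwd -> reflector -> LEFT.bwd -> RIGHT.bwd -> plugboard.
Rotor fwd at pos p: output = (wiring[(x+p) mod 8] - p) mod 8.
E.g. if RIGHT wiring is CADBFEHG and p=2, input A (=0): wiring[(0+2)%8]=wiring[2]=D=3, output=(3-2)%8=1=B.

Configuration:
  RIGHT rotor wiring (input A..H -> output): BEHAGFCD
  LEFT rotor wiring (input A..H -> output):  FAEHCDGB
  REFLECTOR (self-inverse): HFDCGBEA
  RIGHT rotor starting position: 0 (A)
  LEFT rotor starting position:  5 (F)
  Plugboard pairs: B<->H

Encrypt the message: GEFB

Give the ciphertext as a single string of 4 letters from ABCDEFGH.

Answer: BBBC

Derivation:
Char 1 ('G'): step: R->1, L=5; G->plug->G->R->C->L->E->refl->G->L'->A->R'->H->plug->B
Char 2 ('E'): step: R->2, L=5; E->plug->E->R->A->L->G->refl->E->L'->C->R'->H->plug->B
Char 3 ('F'): step: R->3, L=5; F->plug->F->R->G->L->C->refl->D->L'->E->R'->H->plug->B
Char 4 ('B'): step: R->4, L=5; B->plug->H->R->E->L->D->refl->C->L'->G->R'->C->plug->C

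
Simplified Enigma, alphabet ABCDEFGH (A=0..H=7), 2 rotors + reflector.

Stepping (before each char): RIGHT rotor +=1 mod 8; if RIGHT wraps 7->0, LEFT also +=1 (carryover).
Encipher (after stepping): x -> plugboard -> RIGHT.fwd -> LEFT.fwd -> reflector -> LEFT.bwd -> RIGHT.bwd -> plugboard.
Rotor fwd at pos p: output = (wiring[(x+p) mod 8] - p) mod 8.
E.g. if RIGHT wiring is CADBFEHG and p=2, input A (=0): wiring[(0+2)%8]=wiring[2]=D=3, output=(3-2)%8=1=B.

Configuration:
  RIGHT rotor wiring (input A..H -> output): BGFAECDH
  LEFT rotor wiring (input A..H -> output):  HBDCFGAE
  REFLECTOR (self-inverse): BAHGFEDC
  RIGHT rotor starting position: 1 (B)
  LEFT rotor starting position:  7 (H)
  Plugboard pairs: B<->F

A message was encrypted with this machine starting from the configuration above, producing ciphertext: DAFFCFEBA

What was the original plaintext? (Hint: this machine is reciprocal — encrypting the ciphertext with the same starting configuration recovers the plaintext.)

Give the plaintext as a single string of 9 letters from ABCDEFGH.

Answer: AEBCDDHAD

Derivation:
Char 1 ('D'): step: R->2, L=7; D->plug->D->R->A->L->F->refl->E->L'->D->R'->A->plug->A
Char 2 ('A'): step: R->3, L=7; A->plug->A->R->F->L->G->refl->D->L'->E->R'->E->plug->E
Char 3 ('F'): step: R->4, L=7; F->plug->B->R->G->L->H->refl->C->L'->C->R'->F->plug->B
Char 4 ('F'): step: R->5, L=7; F->plug->B->R->G->L->H->refl->C->L'->C->R'->C->plug->C
Char 5 ('C'): step: R->6, L=7; C->plug->C->R->D->L->E->refl->F->L'->A->R'->D->plug->D
Char 6 ('F'): step: R->7, L=7; F->plug->B->R->C->L->C->refl->H->L'->G->R'->D->plug->D
Char 7 ('E'): step: R->0, L->0 (L advanced); E->plug->E->R->E->L->F->refl->E->L'->H->R'->H->plug->H
Char 8 ('B'): step: R->1, L=0; B->plug->F->R->C->L->D->refl->G->L'->F->R'->A->plug->A
Char 9 ('A'): step: R->2, L=0; A->plug->A->R->D->L->C->refl->H->L'->A->R'->D->plug->D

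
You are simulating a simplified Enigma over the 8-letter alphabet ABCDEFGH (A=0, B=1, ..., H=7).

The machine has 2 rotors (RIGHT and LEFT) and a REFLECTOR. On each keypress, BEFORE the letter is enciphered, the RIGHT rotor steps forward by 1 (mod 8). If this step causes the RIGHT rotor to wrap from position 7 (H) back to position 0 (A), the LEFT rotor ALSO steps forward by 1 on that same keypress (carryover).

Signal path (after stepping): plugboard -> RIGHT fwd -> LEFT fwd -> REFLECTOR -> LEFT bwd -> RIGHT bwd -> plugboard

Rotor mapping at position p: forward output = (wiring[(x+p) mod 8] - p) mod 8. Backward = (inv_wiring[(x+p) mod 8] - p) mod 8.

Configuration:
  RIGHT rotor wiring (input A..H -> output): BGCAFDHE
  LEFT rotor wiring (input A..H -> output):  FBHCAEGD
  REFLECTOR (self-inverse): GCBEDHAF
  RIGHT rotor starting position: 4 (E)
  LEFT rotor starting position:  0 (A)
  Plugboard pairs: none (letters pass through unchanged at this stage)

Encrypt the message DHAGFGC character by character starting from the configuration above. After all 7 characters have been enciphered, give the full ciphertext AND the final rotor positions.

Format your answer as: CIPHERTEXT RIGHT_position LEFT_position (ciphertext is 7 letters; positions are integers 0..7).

Char 1 ('D'): step: R->5, L=0; D->plug->D->R->E->L->A->refl->G->L'->G->R'->A->plug->A
Char 2 ('H'): step: R->6, L=0; H->plug->H->R->F->L->E->refl->D->L'->H->R'->G->plug->G
Char 3 ('A'): step: R->7, L=0; A->plug->A->R->F->L->E->refl->D->L'->H->R'->C->plug->C
Char 4 ('G'): step: R->0, L->1 (L advanced); G->plug->G->R->H->L->E->refl->D->L'->E->R'->H->plug->H
Char 5 ('F'): step: R->1, L=1; F->plug->F->R->G->L->C->refl->B->L'->C->R'->E->plug->E
Char 6 ('G'): step: R->2, L=1; G->plug->G->R->H->L->E->refl->D->L'->E->R'->H->plug->H
Char 7 ('C'): step: R->3, L=1; C->plug->C->R->A->L->A->refl->G->L'->B->R'->E->plug->E
Final: ciphertext=AGCHEHE, RIGHT=3, LEFT=1

Answer: AGCHEHE 3 1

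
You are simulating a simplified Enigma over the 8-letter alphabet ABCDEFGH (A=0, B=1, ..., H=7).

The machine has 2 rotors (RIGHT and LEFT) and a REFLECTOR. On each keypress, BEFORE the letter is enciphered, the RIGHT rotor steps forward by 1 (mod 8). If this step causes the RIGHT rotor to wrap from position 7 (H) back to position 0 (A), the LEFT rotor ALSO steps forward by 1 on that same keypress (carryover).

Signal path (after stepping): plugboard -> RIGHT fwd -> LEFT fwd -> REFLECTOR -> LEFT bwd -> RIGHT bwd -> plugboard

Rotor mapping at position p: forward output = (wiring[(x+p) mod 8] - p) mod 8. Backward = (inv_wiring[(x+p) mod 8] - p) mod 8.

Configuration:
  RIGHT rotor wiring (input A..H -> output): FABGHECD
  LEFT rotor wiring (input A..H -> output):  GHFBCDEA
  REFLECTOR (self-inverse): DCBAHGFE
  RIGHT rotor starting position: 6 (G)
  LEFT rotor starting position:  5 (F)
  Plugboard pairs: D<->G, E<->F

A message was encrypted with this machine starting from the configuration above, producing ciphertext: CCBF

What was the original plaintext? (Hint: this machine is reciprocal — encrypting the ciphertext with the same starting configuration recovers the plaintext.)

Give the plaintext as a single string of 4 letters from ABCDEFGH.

Char 1 ('C'): step: R->7, L=5; C->plug->C->R->B->L->H->refl->E->L'->G->R'->B->plug->B
Char 2 ('C'): step: R->0, L->6 (L advanced); C->plug->C->R->B->L->C->refl->B->L'->D->R'->H->plug->H
Char 3 ('B'): step: R->1, L=6; B->plug->B->R->A->L->G->refl->F->L'->H->R'->A->plug->A
Char 4 ('F'): step: R->2, L=6; F->plug->E->R->A->L->G->refl->F->L'->H->R'->A->plug->A

Answer: BHAA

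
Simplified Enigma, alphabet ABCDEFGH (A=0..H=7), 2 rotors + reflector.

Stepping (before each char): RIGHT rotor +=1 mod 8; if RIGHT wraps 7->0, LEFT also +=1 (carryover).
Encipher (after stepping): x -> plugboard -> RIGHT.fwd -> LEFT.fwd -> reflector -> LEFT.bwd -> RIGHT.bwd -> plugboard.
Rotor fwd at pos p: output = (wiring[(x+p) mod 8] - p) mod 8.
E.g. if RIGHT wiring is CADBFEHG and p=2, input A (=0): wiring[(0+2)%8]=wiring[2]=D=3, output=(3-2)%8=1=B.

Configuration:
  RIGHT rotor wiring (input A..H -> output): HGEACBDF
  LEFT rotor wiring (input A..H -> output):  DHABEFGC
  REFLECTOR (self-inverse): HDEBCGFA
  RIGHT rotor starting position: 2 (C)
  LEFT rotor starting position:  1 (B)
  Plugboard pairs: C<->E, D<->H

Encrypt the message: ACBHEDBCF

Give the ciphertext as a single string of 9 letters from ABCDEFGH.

Char 1 ('A'): step: R->3, L=1; A->plug->A->R->F->L->F->refl->G->L'->A->R'->D->plug->H
Char 2 ('C'): step: R->4, L=1; C->plug->E->R->D->L->D->refl->B->L'->G->R'->A->plug->A
Char 3 ('B'): step: R->5, L=1; B->plug->B->R->G->L->B->refl->D->L'->D->R'->G->plug->G
Char 4 ('H'): step: R->6, L=1; H->plug->D->R->A->L->G->refl->F->L'->F->R'->A->plug->A
Char 5 ('E'): step: R->7, L=1; E->plug->C->R->H->L->C->refl->E->L'->E->R'->H->plug->D
Char 6 ('D'): step: R->0, L->2 (L advanced); D->plug->H->R->F->L->A->refl->H->L'->B->R'->F->plug->F
Char 7 ('B'): step: R->1, L=2; B->plug->B->R->D->L->D->refl->B->L'->G->R'->H->plug->D
Char 8 ('C'): step: R->2, L=2; C->plug->E->R->B->L->H->refl->A->L'->F->R'->G->plug->G
Char 9 ('F'): step: R->3, L=2; F->plug->F->R->E->L->E->refl->C->L'->C->R'->E->plug->C

Answer: HAGADFDGC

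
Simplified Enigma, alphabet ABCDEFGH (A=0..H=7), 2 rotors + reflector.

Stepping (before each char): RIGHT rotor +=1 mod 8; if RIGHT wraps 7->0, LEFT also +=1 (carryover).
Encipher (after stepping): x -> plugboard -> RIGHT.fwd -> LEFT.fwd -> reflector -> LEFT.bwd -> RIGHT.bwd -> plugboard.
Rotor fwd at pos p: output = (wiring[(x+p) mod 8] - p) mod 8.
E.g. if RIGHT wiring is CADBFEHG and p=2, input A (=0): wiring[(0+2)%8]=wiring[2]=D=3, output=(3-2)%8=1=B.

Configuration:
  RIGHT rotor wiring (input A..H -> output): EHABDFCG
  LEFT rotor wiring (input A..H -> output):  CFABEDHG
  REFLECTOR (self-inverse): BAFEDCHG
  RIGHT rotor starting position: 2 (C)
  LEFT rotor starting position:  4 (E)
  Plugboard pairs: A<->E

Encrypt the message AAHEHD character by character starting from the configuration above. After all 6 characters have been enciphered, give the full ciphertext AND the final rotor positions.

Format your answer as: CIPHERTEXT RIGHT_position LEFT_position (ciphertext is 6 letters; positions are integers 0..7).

Char 1 ('A'): step: R->3, L=4; A->plug->E->R->D->L->C->refl->F->L'->H->R'->D->plug->D
Char 2 ('A'): step: R->4, L=4; A->plug->E->R->A->L->A->refl->B->L'->F->R'->H->plug->H
Char 3 ('H'): step: R->5, L=4; H->plug->H->R->G->L->E->refl->D->L'->C->R'->E->plug->A
Char 4 ('E'): step: R->6, L=4; E->plug->A->R->E->L->G->refl->H->L'->B->R'->D->plug->D
Char 5 ('H'): step: R->7, L=4; H->plug->H->R->D->L->C->refl->F->L'->H->R'->A->plug->E
Char 6 ('D'): step: R->0, L->5 (L advanced); D->plug->D->R->B->L->C->refl->F->L'->D->R'->E->plug->A
Final: ciphertext=DHADEA, RIGHT=0, LEFT=5

Answer: DHADEA 0 5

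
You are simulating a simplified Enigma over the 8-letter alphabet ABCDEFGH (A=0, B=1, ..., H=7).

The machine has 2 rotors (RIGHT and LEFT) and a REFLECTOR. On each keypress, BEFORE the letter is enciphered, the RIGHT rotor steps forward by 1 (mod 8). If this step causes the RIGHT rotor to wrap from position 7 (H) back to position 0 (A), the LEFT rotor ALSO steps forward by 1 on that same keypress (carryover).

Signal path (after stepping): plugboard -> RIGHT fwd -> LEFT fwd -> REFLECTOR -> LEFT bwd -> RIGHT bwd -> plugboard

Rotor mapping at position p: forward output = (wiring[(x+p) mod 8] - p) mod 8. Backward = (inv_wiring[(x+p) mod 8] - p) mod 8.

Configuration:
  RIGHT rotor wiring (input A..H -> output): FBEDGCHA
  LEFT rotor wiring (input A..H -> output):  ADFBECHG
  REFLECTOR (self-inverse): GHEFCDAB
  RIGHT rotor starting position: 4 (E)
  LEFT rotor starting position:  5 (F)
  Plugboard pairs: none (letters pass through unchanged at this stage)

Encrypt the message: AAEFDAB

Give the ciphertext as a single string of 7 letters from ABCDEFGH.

Answer: EEDGBHE

Derivation:
Char 1 ('A'): step: R->5, L=5; A->plug->A->R->F->L->A->refl->G->L'->E->R'->E->plug->E
Char 2 ('A'): step: R->6, L=5; A->plug->A->R->B->L->C->refl->E->L'->G->R'->E->plug->E
Char 3 ('E'): step: R->7, L=5; E->plug->E->R->E->L->G->refl->A->L'->F->R'->D->plug->D
Char 4 ('F'): step: R->0, L->6 (L advanced); F->plug->F->R->C->L->C->refl->E->L'->H->R'->G->plug->G
Char 5 ('D'): step: R->1, L=6; D->plug->D->R->F->L->D->refl->F->L'->D->R'->B->plug->B
Char 6 ('A'): step: R->2, L=6; A->plug->A->R->C->L->C->refl->E->L'->H->R'->H->plug->H
Char 7 ('B'): step: R->3, L=6; B->plug->B->R->D->L->F->refl->D->L'->F->R'->E->plug->E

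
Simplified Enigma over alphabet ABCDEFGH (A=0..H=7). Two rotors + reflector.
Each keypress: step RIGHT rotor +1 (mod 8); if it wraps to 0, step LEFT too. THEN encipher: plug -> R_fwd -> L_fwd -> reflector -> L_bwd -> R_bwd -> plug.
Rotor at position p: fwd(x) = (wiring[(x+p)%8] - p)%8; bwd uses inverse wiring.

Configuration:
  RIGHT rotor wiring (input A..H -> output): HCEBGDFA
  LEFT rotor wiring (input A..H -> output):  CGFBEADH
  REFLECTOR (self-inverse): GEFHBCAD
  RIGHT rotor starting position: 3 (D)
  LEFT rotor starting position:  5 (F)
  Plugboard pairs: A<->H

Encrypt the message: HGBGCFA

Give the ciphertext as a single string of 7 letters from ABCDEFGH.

Char 1 ('H'): step: R->4, L=5; H->plug->A->R->C->L->C->refl->F->L'->D->R'->E->plug->E
Char 2 ('G'): step: R->5, L=5; G->plug->G->R->E->L->B->refl->E->L'->G->R'->A->plug->H
Char 3 ('B'): step: R->6, L=5; B->plug->B->R->C->L->C->refl->F->L'->D->R'->F->plug->F
Char 4 ('G'): step: R->7, L=5; G->plug->G->R->E->L->B->refl->E->L'->G->R'->H->plug->A
Char 5 ('C'): step: R->0, L->6 (L advanced); C->plug->C->R->E->L->H->refl->D->L'->F->R'->G->plug->G
Char 6 ('F'): step: R->1, L=6; F->plug->F->R->E->L->H->refl->D->L'->F->R'->D->plug->D
Char 7 ('A'): step: R->2, L=6; A->plug->H->R->A->L->F->refl->C->L'->H->R'->B->plug->B

Answer: EHFAGDB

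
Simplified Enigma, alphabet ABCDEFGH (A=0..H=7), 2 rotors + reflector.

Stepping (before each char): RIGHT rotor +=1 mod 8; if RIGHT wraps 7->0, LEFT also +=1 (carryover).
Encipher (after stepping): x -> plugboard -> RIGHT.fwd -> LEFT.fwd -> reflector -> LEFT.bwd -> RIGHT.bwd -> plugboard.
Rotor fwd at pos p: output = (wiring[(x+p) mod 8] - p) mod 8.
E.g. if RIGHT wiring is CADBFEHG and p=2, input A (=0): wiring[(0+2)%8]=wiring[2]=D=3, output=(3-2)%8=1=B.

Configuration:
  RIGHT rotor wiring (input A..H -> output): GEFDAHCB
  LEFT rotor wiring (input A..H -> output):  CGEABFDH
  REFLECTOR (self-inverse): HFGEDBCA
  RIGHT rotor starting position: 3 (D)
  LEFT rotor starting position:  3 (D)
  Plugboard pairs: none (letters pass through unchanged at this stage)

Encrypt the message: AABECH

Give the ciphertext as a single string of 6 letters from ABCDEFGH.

Answer: CDFDBB

Derivation:
Char 1 ('A'): step: R->4, L=3; A->plug->A->R->E->L->E->refl->D->L'->G->R'->C->plug->C
Char 2 ('A'): step: R->5, L=3; A->plug->A->R->C->L->C->refl->G->L'->B->R'->D->plug->D
Char 3 ('B'): step: R->6, L=3; B->plug->B->R->D->L->A->refl->H->L'->F->R'->F->plug->F
Char 4 ('E'): step: R->7, L=3; E->plug->E->R->E->L->E->refl->D->L'->G->R'->D->plug->D
Char 5 ('C'): step: R->0, L->4 (L advanced); C->plug->C->R->F->L->C->refl->G->L'->E->R'->B->plug->B
Char 6 ('H'): step: R->1, L=4; H->plug->H->R->F->L->C->refl->G->L'->E->R'->B->plug->B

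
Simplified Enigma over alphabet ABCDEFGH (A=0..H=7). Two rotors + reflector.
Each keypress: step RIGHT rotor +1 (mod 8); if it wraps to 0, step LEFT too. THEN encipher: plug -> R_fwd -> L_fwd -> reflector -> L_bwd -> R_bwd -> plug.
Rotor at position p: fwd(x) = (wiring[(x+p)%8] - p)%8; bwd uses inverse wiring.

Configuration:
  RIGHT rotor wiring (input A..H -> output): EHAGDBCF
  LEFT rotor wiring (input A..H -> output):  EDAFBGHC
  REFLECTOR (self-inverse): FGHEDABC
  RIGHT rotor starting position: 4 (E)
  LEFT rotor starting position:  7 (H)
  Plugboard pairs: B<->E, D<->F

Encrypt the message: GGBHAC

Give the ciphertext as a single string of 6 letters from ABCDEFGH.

Answer: FCFAEB

Derivation:
Char 1 ('G'): step: R->5, L=7; G->plug->G->R->B->L->F->refl->A->L'->H->R'->D->plug->F
Char 2 ('G'): step: R->6, L=7; G->plug->G->R->F->L->C->refl->H->L'->G->R'->C->plug->C
Char 3 ('B'): step: R->7, L=7; B->plug->E->R->H->L->A->refl->F->L'->B->R'->D->plug->F
Char 4 ('H'): step: R->0, L->0 (L advanced); H->plug->H->R->F->L->G->refl->B->L'->E->R'->A->plug->A
Char 5 ('A'): step: R->1, L=0; A->plug->A->R->G->L->H->refl->C->L'->H->R'->B->plug->E
Char 6 ('C'): step: R->2, L=0; C->plug->C->R->B->L->D->refl->E->L'->A->R'->E->plug->B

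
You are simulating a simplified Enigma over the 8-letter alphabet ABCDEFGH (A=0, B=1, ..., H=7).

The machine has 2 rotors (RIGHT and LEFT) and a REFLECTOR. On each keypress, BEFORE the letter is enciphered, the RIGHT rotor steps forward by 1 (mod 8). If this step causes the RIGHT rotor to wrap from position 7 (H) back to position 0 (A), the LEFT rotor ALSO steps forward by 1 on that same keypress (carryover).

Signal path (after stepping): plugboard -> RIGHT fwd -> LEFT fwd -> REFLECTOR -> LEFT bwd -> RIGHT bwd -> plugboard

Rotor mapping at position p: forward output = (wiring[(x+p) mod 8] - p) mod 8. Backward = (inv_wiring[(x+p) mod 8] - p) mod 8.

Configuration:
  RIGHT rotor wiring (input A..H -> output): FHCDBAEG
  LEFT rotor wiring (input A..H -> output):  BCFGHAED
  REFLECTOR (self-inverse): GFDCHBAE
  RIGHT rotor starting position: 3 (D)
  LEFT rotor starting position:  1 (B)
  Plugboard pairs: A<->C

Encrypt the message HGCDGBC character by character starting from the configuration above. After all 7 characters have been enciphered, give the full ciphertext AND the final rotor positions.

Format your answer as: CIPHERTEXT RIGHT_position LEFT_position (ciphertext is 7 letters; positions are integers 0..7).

Answer: FFFCFCF 2 2

Derivation:
Char 1 ('H'): step: R->4, L=1; H->plug->H->R->H->L->A->refl->G->L'->D->R'->F->plug->F
Char 2 ('G'): step: R->5, L=1; G->plug->G->R->G->L->C->refl->D->L'->F->R'->F->plug->F
Char 3 ('C'): step: R->6, L=1; C->plug->A->R->G->L->C->refl->D->L'->F->R'->F->plug->F
Char 4 ('D'): step: R->7, L=1; D->plug->D->R->D->L->G->refl->A->L'->H->R'->A->plug->C
Char 5 ('G'): step: R->0, L->2 (L advanced); G->plug->G->R->E->L->C->refl->D->L'->A->R'->F->plug->F
Char 6 ('B'): step: R->1, L=2; B->plug->B->R->B->L->E->refl->H->L'->G->R'->A->plug->C
Char 7 ('C'): step: R->2, L=2; C->plug->A->R->A->L->D->refl->C->L'->E->R'->F->plug->F
Final: ciphertext=FFFCFCF, RIGHT=2, LEFT=2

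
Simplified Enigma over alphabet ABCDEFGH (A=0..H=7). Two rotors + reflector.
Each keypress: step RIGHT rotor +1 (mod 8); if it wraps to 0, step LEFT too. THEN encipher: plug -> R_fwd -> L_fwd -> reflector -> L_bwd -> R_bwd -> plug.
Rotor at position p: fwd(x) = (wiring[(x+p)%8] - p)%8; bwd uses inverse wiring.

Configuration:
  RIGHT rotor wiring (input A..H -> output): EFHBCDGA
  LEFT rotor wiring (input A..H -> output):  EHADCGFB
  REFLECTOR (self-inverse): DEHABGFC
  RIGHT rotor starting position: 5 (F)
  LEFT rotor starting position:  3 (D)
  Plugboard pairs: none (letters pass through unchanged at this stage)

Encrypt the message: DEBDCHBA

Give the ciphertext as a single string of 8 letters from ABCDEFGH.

Char 1 ('D'): step: R->6, L=3; D->plug->D->R->H->L->F->refl->G->L'->E->R'->G->plug->G
Char 2 ('E'): step: R->7, L=3; E->plug->E->R->C->L->D->refl->A->L'->A->R'->D->plug->D
Char 3 ('B'): step: R->0, L->4 (L advanced); B->plug->B->R->F->L->D->refl->A->L'->E->R'->A->plug->A
Char 4 ('D'): step: R->1, L=4; D->plug->D->R->B->L->C->refl->H->L'->H->R'->G->plug->G
Char 5 ('C'): step: R->2, L=4; C->plug->C->R->A->L->G->refl->F->L'->D->R'->H->plug->H
Char 6 ('H'): step: R->3, L=4; H->plug->H->R->E->L->A->refl->D->L'->F->R'->E->plug->E
Char 7 ('B'): step: R->4, L=4; B->plug->B->R->H->L->H->refl->C->L'->B->R'->F->plug->F
Char 8 ('A'): step: R->5, L=4; A->plug->A->R->G->L->E->refl->B->L'->C->R'->F->plug->F

Answer: GDAGHEFF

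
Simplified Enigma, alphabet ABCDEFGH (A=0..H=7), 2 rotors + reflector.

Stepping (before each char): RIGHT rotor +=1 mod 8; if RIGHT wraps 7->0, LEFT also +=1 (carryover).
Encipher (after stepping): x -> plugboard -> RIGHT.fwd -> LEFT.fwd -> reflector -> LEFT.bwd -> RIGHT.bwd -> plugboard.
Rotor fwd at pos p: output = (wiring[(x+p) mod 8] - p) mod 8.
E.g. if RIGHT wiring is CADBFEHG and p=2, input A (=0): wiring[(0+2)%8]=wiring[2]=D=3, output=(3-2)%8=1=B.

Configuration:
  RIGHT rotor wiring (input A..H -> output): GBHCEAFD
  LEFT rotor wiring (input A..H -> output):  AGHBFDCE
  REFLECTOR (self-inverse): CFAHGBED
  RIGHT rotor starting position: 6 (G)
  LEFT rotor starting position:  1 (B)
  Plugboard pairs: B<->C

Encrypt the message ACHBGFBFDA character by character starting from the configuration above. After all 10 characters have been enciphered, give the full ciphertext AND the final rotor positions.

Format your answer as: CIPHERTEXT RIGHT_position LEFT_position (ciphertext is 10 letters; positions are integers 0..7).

Answer: BDFFACHCEH 0 3

Derivation:
Char 1 ('A'): step: R->7, L=1; A->plug->A->R->E->L->C->refl->A->L'->C->R'->C->plug->B
Char 2 ('C'): step: R->0, L->2 (L advanced); C->plug->B->R->B->L->H->refl->D->L'->C->R'->D->plug->D
Char 3 ('H'): step: R->1, L=2; H->plug->H->R->F->L->C->refl->A->L'->E->R'->F->plug->F
Char 4 ('B'): step: R->2, L=2; B->plug->C->R->C->L->D->refl->H->L'->B->R'->F->plug->F
Char 5 ('G'): step: R->3, L=2; G->plug->G->R->G->L->G->refl->E->L'->H->R'->A->plug->A
Char 6 ('F'): step: R->4, L=2; F->plug->F->R->F->L->C->refl->A->L'->E->R'->B->plug->C
Char 7 ('B'): step: R->5, L=2; B->plug->C->R->G->L->G->refl->E->L'->H->R'->H->plug->H
Char 8 ('F'): step: R->6, L=2; F->plug->F->R->E->L->A->refl->C->L'->F->R'->B->plug->C
Char 9 ('D'): step: R->7, L=2; D->plug->D->R->A->L->F->refl->B->L'->D->R'->E->plug->E
Char 10 ('A'): step: R->0, L->3 (L advanced); A->plug->A->R->G->L->D->refl->H->L'->D->R'->H->plug->H
Final: ciphertext=BDFFACHCEH, RIGHT=0, LEFT=3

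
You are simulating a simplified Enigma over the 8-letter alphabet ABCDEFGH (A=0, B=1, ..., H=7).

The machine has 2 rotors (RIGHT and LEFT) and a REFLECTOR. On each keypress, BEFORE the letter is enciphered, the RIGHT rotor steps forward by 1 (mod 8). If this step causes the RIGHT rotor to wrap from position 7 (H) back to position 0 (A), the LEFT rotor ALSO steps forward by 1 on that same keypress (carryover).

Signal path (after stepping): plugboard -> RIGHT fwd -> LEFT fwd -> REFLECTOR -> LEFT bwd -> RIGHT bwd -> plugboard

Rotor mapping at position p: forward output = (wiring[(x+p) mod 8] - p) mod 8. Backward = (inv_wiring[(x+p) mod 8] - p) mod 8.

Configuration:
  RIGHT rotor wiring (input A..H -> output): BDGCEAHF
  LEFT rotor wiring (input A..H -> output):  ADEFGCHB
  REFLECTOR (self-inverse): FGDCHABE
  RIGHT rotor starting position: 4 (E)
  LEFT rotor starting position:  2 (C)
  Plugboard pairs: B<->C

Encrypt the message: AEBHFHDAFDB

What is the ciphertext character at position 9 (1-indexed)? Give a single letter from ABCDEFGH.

Char 1 ('A'): step: R->5, L=2; A->plug->A->R->D->L->A->refl->F->L'->E->R'->D->plug->D
Char 2 ('E'): step: R->6, L=2; E->plug->E->R->A->L->C->refl->D->L'->B->R'->A->plug->A
Char 3 ('B'): step: R->7, L=2; B->plug->C->R->E->L->F->refl->A->L'->D->R'->E->plug->E
Char 4 ('H'): step: R->0, L->3 (L advanced); H->plug->H->R->F->L->F->refl->A->L'->G->R'->C->plug->B
Char 5 ('F'): step: R->1, L=3; F->plug->F->R->G->L->A->refl->F->L'->F->R'->B->plug->C
Char 6 ('H'): step: R->2, L=3; H->plug->H->R->B->L->D->refl->C->L'->A->R'->B->plug->C
Char 7 ('D'): step: R->3, L=3; D->plug->D->R->E->L->G->refl->B->L'->H->R'->A->plug->A
Char 8 ('A'): step: R->4, L=3; A->plug->A->R->A->L->C->refl->D->L'->B->R'->D->plug->D
Char 9 ('F'): step: R->5, L=3; F->plug->F->R->B->L->D->refl->C->L'->A->R'->C->plug->B

B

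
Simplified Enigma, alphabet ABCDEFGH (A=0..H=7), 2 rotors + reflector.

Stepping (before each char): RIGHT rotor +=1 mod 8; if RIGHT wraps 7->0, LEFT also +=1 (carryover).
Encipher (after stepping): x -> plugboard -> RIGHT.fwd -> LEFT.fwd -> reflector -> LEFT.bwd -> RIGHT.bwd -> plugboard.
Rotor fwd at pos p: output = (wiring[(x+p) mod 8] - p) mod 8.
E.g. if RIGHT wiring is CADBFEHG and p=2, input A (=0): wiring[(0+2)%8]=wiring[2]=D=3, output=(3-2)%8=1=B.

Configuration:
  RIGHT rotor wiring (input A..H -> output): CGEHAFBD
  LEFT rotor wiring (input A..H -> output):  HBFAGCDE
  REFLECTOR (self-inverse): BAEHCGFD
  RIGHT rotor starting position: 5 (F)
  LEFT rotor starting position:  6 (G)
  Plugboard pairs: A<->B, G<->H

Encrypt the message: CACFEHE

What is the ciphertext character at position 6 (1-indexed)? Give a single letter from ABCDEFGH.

Char 1 ('C'): step: R->6, L=6; C->plug->C->R->E->L->H->refl->D->L'->D->R'->A->plug->B
Char 2 ('A'): step: R->7, L=6; A->plug->B->R->D->L->D->refl->H->L'->E->R'->A->plug->B
Char 3 ('C'): step: R->0, L->7 (L advanced); C->plug->C->R->E->L->B->refl->A->L'->B->R'->G->plug->H
Char 4 ('F'): step: R->1, L=7; F->plug->F->R->A->L->F->refl->G->L'->D->R'->B->plug->A
Char 5 ('E'): step: R->2, L=7; E->plug->E->R->H->L->E->refl->C->L'->C->R'->A->plug->B
Char 6 ('H'): step: R->3, L=7; H->plug->G->R->D->L->G->refl->F->L'->A->R'->E->plug->E

E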